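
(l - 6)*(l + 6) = l^2 - 36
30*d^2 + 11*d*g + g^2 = (5*d + g)*(6*d + g)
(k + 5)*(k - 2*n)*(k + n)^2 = k^4 + 5*k^3 - 3*k^2*n^2 - 2*k*n^3 - 15*k*n^2 - 10*n^3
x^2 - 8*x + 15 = (x - 5)*(x - 3)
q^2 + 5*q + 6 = (q + 2)*(q + 3)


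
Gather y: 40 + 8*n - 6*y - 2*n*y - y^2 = 8*n - y^2 + y*(-2*n - 6) + 40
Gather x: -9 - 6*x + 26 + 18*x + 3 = 12*x + 20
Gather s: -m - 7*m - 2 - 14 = -8*m - 16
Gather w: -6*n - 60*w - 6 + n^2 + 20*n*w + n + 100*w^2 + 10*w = n^2 - 5*n + 100*w^2 + w*(20*n - 50) - 6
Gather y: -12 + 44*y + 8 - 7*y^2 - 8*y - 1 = -7*y^2 + 36*y - 5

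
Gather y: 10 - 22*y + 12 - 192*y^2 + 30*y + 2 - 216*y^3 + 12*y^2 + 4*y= -216*y^3 - 180*y^2 + 12*y + 24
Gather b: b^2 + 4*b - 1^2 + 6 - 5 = b^2 + 4*b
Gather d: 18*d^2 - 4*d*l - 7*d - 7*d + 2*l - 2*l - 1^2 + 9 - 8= 18*d^2 + d*(-4*l - 14)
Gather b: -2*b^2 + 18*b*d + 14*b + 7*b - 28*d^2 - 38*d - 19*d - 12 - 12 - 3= -2*b^2 + b*(18*d + 21) - 28*d^2 - 57*d - 27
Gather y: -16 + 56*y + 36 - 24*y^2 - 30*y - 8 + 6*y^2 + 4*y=-18*y^2 + 30*y + 12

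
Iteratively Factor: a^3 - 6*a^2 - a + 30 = (a - 3)*(a^2 - 3*a - 10) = (a - 3)*(a + 2)*(a - 5)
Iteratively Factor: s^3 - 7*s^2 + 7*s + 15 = (s - 5)*(s^2 - 2*s - 3) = (s - 5)*(s - 3)*(s + 1)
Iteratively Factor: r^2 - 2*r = (r)*(r - 2)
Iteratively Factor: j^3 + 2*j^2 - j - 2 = (j - 1)*(j^2 + 3*j + 2) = (j - 1)*(j + 1)*(j + 2)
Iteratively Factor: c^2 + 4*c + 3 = (c + 3)*(c + 1)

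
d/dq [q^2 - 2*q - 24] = 2*q - 2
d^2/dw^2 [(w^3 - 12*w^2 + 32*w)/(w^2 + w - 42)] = 6*(29*w^3 - 546*w^2 + 3108*w - 6608)/(w^6 + 3*w^5 - 123*w^4 - 251*w^3 + 5166*w^2 + 5292*w - 74088)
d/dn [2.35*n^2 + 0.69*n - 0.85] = 4.7*n + 0.69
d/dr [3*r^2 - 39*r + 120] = 6*r - 39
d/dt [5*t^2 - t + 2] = 10*t - 1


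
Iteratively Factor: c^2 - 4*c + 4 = (c - 2)*(c - 2)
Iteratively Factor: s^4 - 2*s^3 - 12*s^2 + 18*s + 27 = (s - 3)*(s^3 + s^2 - 9*s - 9) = (s - 3)^2*(s^2 + 4*s + 3) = (s - 3)^2*(s + 1)*(s + 3)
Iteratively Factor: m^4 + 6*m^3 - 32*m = (m - 2)*(m^3 + 8*m^2 + 16*m) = (m - 2)*(m + 4)*(m^2 + 4*m) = (m - 2)*(m + 4)^2*(m)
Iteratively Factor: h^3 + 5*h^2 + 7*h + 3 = (h + 3)*(h^2 + 2*h + 1) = (h + 1)*(h + 3)*(h + 1)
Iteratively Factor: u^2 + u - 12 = (u - 3)*(u + 4)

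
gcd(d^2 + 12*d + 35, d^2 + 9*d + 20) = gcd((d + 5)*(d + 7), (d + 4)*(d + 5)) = d + 5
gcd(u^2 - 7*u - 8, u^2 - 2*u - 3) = u + 1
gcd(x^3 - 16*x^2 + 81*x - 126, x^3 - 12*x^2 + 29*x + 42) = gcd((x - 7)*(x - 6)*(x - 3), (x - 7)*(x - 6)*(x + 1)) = x^2 - 13*x + 42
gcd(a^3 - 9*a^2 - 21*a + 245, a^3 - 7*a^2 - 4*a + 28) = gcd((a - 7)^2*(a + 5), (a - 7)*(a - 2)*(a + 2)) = a - 7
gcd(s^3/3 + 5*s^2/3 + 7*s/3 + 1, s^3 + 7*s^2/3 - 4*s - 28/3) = 1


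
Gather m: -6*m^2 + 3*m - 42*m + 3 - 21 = -6*m^2 - 39*m - 18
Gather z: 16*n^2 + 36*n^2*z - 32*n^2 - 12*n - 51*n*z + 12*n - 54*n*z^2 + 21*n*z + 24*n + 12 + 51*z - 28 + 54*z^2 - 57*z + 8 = -16*n^2 + 24*n + z^2*(54 - 54*n) + z*(36*n^2 - 30*n - 6) - 8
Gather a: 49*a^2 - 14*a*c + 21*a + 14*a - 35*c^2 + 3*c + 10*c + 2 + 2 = 49*a^2 + a*(35 - 14*c) - 35*c^2 + 13*c + 4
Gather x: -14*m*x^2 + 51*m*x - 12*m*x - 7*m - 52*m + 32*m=-14*m*x^2 + 39*m*x - 27*m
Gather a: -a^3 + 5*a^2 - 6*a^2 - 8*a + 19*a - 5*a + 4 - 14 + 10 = -a^3 - a^2 + 6*a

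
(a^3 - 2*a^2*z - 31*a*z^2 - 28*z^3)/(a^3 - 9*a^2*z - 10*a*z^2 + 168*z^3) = (-a - z)/(-a + 6*z)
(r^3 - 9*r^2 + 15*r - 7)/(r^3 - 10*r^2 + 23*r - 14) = (r - 1)/(r - 2)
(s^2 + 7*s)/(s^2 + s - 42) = s/(s - 6)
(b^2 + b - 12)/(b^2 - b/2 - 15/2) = 2*(b + 4)/(2*b + 5)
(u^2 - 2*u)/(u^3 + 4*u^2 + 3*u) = (u - 2)/(u^2 + 4*u + 3)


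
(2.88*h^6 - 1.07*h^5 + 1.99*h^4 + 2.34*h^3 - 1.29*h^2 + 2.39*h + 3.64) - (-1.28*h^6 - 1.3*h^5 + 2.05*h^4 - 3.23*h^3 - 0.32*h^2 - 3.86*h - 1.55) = 4.16*h^6 + 0.23*h^5 - 0.0599999999999998*h^4 + 5.57*h^3 - 0.97*h^2 + 6.25*h + 5.19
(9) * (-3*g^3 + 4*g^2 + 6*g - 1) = -27*g^3 + 36*g^2 + 54*g - 9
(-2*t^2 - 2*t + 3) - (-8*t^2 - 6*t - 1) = 6*t^2 + 4*t + 4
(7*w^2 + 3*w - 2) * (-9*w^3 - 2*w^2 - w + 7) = -63*w^5 - 41*w^4 + 5*w^3 + 50*w^2 + 23*w - 14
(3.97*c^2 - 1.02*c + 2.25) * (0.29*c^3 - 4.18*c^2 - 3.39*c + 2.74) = 1.1513*c^5 - 16.8904*c^4 - 8.5422*c^3 + 4.9306*c^2 - 10.4223*c + 6.165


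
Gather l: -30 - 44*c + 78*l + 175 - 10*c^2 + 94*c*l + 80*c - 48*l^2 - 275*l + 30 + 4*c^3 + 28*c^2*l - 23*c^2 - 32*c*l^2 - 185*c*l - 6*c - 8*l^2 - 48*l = 4*c^3 - 33*c^2 + 30*c + l^2*(-32*c - 56) + l*(28*c^2 - 91*c - 245) + 175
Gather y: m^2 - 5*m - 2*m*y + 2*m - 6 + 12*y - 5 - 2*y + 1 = m^2 - 3*m + y*(10 - 2*m) - 10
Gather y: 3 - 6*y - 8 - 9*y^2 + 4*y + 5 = -9*y^2 - 2*y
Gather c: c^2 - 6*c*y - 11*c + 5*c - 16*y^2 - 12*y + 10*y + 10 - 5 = c^2 + c*(-6*y - 6) - 16*y^2 - 2*y + 5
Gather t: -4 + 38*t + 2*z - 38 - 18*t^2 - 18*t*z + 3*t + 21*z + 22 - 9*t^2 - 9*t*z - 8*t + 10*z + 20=-27*t^2 + t*(33 - 27*z) + 33*z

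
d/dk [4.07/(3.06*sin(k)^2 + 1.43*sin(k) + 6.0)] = -(24.9084*sin(k) + 5.8201)*cos(k)/(3.06*sin(k)^2 + 1.43*sin(k) + 6.0)^2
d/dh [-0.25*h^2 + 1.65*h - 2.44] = 1.65 - 0.5*h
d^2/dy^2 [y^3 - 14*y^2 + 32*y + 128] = 6*y - 28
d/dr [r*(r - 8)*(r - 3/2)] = 3*r^2 - 19*r + 12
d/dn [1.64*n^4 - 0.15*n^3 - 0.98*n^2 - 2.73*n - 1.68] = 6.56*n^3 - 0.45*n^2 - 1.96*n - 2.73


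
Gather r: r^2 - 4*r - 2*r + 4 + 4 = r^2 - 6*r + 8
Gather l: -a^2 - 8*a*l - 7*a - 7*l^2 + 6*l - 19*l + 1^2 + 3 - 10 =-a^2 - 7*a - 7*l^2 + l*(-8*a - 13) - 6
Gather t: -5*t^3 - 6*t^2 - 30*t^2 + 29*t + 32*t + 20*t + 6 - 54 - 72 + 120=-5*t^3 - 36*t^2 + 81*t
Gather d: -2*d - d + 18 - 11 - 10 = -3*d - 3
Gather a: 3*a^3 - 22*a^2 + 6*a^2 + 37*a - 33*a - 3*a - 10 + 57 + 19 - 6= 3*a^3 - 16*a^2 + a + 60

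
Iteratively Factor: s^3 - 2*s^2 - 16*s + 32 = (s + 4)*(s^2 - 6*s + 8) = (s - 2)*(s + 4)*(s - 4)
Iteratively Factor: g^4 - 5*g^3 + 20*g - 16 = (g + 2)*(g^3 - 7*g^2 + 14*g - 8) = (g - 2)*(g + 2)*(g^2 - 5*g + 4) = (g - 4)*(g - 2)*(g + 2)*(g - 1)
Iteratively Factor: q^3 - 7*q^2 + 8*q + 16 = (q - 4)*(q^2 - 3*q - 4) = (q - 4)^2*(q + 1)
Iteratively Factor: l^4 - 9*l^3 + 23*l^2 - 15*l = (l - 3)*(l^3 - 6*l^2 + 5*l) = (l - 5)*(l - 3)*(l^2 - l) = (l - 5)*(l - 3)*(l - 1)*(l)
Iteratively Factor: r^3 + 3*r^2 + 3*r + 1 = (r + 1)*(r^2 + 2*r + 1) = (r + 1)^2*(r + 1)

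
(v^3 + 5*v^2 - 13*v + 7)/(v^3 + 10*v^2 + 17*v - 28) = (v - 1)/(v + 4)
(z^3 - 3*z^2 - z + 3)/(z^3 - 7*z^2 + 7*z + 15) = (z - 1)/(z - 5)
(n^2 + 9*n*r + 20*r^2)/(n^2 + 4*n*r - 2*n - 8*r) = (n + 5*r)/(n - 2)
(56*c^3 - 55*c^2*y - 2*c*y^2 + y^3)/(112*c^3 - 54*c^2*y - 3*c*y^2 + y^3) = (-c + y)/(-2*c + y)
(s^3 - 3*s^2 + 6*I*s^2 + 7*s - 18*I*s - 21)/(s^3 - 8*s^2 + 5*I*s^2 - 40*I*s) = (s^3 + s^2*(-3 + 6*I) + s*(7 - 18*I) - 21)/(s*(s^2 + s*(-8 + 5*I) - 40*I))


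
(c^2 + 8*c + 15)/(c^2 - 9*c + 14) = (c^2 + 8*c + 15)/(c^2 - 9*c + 14)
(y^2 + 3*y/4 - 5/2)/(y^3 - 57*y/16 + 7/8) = 4*(4*y - 5)/(16*y^2 - 32*y + 7)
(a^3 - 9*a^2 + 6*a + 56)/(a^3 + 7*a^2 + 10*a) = (a^2 - 11*a + 28)/(a*(a + 5))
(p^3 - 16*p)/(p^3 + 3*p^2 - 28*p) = (p + 4)/(p + 7)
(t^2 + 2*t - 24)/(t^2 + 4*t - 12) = (t - 4)/(t - 2)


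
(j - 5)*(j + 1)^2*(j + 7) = j^4 + 4*j^3 - 30*j^2 - 68*j - 35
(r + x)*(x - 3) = r*x - 3*r + x^2 - 3*x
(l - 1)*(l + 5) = l^2 + 4*l - 5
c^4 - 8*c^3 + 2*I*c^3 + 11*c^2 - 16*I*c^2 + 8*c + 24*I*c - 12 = (c - 6)*(c - 2)*(c + I)^2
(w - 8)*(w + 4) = w^2 - 4*w - 32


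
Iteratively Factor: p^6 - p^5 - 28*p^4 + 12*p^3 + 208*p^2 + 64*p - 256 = (p + 2)*(p^5 - 3*p^4 - 22*p^3 + 56*p^2 + 96*p - 128) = (p - 1)*(p + 2)*(p^4 - 2*p^3 - 24*p^2 + 32*p + 128) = (p - 1)*(p + 2)^2*(p^3 - 4*p^2 - 16*p + 64) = (p - 4)*(p - 1)*(p + 2)^2*(p^2 - 16) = (p - 4)^2*(p - 1)*(p + 2)^2*(p + 4)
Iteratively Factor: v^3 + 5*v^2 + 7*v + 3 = (v + 1)*(v^2 + 4*v + 3) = (v + 1)*(v + 3)*(v + 1)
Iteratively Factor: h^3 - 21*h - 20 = (h - 5)*(h^2 + 5*h + 4) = (h - 5)*(h + 1)*(h + 4)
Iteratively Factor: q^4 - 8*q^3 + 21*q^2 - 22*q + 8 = (q - 4)*(q^3 - 4*q^2 + 5*q - 2) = (q - 4)*(q - 1)*(q^2 - 3*q + 2) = (q - 4)*(q - 1)^2*(q - 2)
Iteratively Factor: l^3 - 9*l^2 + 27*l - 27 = (l - 3)*(l^2 - 6*l + 9) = (l - 3)^2*(l - 3)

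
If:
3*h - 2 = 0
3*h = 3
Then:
No Solution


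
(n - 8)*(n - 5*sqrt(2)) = n^2 - 8*n - 5*sqrt(2)*n + 40*sqrt(2)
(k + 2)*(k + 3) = k^2 + 5*k + 6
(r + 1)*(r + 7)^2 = r^3 + 15*r^2 + 63*r + 49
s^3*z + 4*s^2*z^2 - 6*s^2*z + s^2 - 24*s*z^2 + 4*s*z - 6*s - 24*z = (s - 6)*(s + 4*z)*(s*z + 1)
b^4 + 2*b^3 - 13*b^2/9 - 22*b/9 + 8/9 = (b - 1)*(b - 1/3)*(b + 4/3)*(b + 2)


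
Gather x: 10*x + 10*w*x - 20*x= x*(10*w - 10)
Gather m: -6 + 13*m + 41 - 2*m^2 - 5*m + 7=-2*m^2 + 8*m + 42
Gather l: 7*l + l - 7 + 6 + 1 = 8*l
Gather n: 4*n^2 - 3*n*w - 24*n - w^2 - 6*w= 4*n^2 + n*(-3*w - 24) - w^2 - 6*w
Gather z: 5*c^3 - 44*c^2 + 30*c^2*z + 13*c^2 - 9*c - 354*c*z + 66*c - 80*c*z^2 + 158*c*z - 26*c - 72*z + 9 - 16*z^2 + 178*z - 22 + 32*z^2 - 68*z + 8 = 5*c^3 - 31*c^2 + 31*c + z^2*(16 - 80*c) + z*(30*c^2 - 196*c + 38) - 5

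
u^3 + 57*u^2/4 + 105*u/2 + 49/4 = (u + 1/4)*(u + 7)^2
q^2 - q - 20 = (q - 5)*(q + 4)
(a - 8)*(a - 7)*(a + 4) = a^3 - 11*a^2 - 4*a + 224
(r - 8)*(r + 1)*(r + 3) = r^3 - 4*r^2 - 29*r - 24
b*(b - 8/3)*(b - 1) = b^3 - 11*b^2/3 + 8*b/3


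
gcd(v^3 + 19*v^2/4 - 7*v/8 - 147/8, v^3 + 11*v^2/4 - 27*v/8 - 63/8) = v^2 + 5*v/4 - 21/4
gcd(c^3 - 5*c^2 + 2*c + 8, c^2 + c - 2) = 1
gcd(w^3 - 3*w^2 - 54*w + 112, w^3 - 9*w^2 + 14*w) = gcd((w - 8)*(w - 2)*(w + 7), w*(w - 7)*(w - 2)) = w - 2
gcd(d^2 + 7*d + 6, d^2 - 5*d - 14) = 1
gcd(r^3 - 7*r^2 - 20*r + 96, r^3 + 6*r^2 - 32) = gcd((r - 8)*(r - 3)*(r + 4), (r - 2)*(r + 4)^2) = r + 4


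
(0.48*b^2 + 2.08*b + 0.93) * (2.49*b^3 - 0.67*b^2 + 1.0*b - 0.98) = 1.1952*b^5 + 4.8576*b^4 + 1.4021*b^3 + 0.9865*b^2 - 1.1084*b - 0.9114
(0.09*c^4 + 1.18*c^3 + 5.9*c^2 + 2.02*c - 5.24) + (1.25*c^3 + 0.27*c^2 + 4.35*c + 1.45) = 0.09*c^4 + 2.43*c^3 + 6.17*c^2 + 6.37*c - 3.79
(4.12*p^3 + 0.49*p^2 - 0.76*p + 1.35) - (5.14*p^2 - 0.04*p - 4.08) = 4.12*p^3 - 4.65*p^2 - 0.72*p + 5.43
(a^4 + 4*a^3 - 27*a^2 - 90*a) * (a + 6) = a^5 + 10*a^4 - 3*a^3 - 252*a^2 - 540*a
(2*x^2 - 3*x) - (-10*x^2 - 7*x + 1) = 12*x^2 + 4*x - 1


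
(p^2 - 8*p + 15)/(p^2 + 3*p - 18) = (p - 5)/(p + 6)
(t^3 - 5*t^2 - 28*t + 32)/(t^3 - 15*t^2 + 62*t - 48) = (t + 4)/(t - 6)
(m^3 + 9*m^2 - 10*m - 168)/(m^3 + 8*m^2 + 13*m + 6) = (m^2 + 3*m - 28)/(m^2 + 2*m + 1)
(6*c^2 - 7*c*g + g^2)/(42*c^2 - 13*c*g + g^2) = (c - g)/(7*c - g)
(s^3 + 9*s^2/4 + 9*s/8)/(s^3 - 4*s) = (8*s^2 + 18*s + 9)/(8*(s^2 - 4))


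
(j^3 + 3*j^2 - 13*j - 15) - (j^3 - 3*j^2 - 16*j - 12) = 6*j^2 + 3*j - 3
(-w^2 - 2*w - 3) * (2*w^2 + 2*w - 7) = -2*w^4 - 6*w^3 - 3*w^2 + 8*w + 21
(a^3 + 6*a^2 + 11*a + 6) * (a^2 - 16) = a^5 + 6*a^4 - 5*a^3 - 90*a^2 - 176*a - 96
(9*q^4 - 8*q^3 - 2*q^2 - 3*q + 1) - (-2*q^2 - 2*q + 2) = 9*q^4 - 8*q^3 - q - 1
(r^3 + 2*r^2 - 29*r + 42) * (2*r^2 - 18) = 2*r^5 + 4*r^4 - 76*r^3 + 48*r^2 + 522*r - 756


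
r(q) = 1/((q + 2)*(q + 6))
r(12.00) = 0.00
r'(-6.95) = 0.27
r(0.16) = 0.08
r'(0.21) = -0.04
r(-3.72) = -0.25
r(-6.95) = 0.21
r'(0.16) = -0.05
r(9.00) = 0.01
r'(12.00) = 0.00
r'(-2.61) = -0.65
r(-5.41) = -0.50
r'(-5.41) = 0.70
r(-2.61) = -0.48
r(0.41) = 0.06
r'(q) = -1/((q + 2)*(q + 6)^2) - 1/((q + 2)^2*(q + 6)) = 2*(-q - 4)/(q^4 + 16*q^3 + 88*q^2 + 192*q + 144)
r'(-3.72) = -0.04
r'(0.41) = -0.04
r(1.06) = 0.05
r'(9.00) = 0.00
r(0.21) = 0.07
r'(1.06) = -0.02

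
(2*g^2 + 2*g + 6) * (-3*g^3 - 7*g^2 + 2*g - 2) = -6*g^5 - 20*g^4 - 28*g^3 - 42*g^2 + 8*g - 12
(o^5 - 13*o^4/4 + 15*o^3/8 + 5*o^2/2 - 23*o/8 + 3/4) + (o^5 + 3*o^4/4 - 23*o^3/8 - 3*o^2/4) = 2*o^5 - 5*o^4/2 - o^3 + 7*o^2/4 - 23*o/8 + 3/4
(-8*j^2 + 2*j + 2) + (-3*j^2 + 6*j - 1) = -11*j^2 + 8*j + 1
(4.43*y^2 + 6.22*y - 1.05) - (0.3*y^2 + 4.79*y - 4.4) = 4.13*y^2 + 1.43*y + 3.35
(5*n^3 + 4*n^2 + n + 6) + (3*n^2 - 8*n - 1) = 5*n^3 + 7*n^2 - 7*n + 5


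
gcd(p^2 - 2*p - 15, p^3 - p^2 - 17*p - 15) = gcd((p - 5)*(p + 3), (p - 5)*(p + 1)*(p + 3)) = p^2 - 2*p - 15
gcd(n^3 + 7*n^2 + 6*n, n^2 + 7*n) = n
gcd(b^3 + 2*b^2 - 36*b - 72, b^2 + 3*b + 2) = b + 2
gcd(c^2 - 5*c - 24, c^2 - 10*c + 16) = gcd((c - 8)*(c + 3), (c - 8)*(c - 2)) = c - 8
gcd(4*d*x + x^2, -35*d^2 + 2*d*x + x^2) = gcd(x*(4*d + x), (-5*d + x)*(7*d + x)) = 1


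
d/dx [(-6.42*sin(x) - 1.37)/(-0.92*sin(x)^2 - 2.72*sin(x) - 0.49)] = (-2.5208*sin(x) + 2.9532*cos(2*x) - 3.5338)*cos(x)/(0.92*sin(x)^2 + 2.72*sin(x) + 0.49)^2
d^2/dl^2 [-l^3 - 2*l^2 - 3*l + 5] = -6*l - 4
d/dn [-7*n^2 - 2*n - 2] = -14*n - 2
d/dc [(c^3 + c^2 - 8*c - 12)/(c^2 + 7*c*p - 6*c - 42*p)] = (-(2*c + 7*p - 6)*(c^3 + c^2 - 8*c - 12) + (3*c^2 + 2*c - 8)*(c^2 + 7*c*p - 6*c - 42*p))/(c^2 + 7*c*p - 6*c - 42*p)^2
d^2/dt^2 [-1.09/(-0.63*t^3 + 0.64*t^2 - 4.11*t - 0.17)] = ((1.3952 - 4.1202*t)*(0.63*t^3 - 0.64*t^2 + 4.11*t + 0.17) + 1.09*(1.89*t^2 - 1.28*t + 4.11)*(3.78*t^2 - 2.56*t + 8.22))/(0.63*t^3 - 0.64*t^2 + 4.11*t + 0.17)^3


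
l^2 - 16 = (l - 4)*(l + 4)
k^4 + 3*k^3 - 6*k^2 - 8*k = k*(k - 2)*(k + 1)*(k + 4)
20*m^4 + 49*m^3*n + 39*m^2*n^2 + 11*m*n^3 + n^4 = (m + n)^2*(4*m + n)*(5*m + n)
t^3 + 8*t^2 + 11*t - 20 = (t - 1)*(t + 4)*(t + 5)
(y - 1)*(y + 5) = y^2 + 4*y - 5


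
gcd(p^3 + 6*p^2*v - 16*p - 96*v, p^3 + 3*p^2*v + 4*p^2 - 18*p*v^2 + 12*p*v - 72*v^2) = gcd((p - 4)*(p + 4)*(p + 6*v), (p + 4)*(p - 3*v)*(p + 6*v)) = p^2 + 6*p*v + 4*p + 24*v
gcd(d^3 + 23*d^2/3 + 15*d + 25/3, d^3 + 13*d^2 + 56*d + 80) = d + 5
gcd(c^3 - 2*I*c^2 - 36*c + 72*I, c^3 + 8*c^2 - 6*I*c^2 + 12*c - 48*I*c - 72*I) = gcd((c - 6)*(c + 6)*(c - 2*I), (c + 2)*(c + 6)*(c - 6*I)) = c + 6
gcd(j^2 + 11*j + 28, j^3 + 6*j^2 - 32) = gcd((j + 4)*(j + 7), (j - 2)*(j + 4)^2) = j + 4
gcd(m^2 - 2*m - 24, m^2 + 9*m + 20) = m + 4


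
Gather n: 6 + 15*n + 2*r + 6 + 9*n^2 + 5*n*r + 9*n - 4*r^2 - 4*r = 9*n^2 + n*(5*r + 24) - 4*r^2 - 2*r + 12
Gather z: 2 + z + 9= z + 11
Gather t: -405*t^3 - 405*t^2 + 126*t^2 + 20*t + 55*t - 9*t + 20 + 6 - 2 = -405*t^3 - 279*t^2 + 66*t + 24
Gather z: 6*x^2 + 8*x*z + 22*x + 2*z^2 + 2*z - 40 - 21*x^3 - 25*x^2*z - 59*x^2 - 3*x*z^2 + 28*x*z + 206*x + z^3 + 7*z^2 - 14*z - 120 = -21*x^3 - 53*x^2 + 228*x + z^3 + z^2*(9 - 3*x) + z*(-25*x^2 + 36*x - 12) - 160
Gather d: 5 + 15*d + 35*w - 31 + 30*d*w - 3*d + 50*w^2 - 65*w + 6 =d*(30*w + 12) + 50*w^2 - 30*w - 20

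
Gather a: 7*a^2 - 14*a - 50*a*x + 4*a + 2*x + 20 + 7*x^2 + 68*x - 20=7*a^2 + a*(-50*x - 10) + 7*x^2 + 70*x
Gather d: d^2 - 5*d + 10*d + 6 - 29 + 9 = d^2 + 5*d - 14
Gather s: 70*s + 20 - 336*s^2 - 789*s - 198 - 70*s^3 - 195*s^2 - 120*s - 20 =-70*s^3 - 531*s^2 - 839*s - 198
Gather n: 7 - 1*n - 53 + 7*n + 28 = 6*n - 18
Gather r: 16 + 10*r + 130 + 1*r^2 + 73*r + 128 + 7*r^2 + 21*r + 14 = 8*r^2 + 104*r + 288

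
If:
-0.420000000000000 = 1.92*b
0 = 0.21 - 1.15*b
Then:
No Solution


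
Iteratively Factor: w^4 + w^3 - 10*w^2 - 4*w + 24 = (w - 2)*(w^3 + 3*w^2 - 4*w - 12) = (w - 2)^2*(w^2 + 5*w + 6) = (w - 2)^2*(w + 3)*(w + 2)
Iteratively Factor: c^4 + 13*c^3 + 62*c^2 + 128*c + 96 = (c + 3)*(c^3 + 10*c^2 + 32*c + 32) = (c + 3)*(c + 4)*(c^2 + 6*c + 8) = (c + 2)*(c + 3)*(c + 4)*(c + 4)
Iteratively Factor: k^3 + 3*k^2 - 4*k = (k + 4)*(k^2 - k) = k*(k + 4)*(k - 1)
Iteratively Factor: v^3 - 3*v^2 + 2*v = (v)*(v^2 - 3*v + 2) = v*(v - 1)*(v - 2)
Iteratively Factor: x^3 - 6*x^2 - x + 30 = (x - 3)*(x^2 - 3*x - 10) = (x - 5)*(x - 3)*(x + 2)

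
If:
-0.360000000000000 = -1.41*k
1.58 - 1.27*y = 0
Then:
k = 0.26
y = 1.24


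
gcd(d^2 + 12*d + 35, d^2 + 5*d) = d + 5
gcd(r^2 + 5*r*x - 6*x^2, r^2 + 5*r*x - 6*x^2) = -r^2 - 5*r*x + 6*x^2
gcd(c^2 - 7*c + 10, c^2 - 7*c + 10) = c^2 - 7*c + 10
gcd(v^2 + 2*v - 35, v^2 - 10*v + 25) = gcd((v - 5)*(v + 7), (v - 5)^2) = v - 5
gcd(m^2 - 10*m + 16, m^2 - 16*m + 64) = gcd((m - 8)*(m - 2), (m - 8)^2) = m - 8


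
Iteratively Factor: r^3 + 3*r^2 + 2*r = (r + 1)*(r^2 + 2*r) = (r + 1)*(r + 2)*(r)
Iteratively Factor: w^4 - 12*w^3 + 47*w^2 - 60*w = (w - 5)*(w^3 - 7*w^2 + 12*w) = (w - 5)*(w - 4)*(w^2 - 3*w) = (w - 5)*(w - 4)*(w - 3)*(w)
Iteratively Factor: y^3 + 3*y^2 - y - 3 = (y - 1)*(y^2 + 4*y + 3) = (y - 1)*(y + 1)*(y + 3)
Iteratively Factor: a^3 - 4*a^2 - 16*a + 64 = (a - 4)*(a^2 - 16) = (a - 4)*(a + 4)*(a - 4)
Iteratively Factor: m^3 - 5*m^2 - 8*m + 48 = (m - 4)*(m^2 - m - 12) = (m - 4)^2*(m + 3)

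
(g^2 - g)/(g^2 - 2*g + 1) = g/(g - 1)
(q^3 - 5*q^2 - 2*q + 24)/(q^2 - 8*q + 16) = (q^2 - q - 6)/(q - 4)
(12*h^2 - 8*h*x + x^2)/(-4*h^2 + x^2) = (-6*h + x)/(2*h + x)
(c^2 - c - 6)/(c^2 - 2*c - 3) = (c + 2)/(c + 1)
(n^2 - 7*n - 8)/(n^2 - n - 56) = (n + 1)/(n + 7)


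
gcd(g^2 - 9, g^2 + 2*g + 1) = 1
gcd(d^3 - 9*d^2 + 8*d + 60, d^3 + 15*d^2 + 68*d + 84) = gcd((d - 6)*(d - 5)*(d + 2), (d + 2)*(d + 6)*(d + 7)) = d + 2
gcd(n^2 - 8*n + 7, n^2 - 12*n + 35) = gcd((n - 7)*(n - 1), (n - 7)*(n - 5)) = n - 7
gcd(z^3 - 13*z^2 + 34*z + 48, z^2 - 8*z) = z - 8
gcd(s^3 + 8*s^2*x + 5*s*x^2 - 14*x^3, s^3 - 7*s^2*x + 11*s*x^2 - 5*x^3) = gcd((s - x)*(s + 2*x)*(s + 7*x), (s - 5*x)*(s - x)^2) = -s + x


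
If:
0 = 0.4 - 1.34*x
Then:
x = 0.30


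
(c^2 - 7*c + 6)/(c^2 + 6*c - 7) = (c - 6)/(c + 7)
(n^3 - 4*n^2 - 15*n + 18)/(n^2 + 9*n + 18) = (n^2 - 7*n + 6)/(n + 6)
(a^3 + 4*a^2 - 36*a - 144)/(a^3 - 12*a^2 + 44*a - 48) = (a^2 + 10*a + 24)/(a^2 - 6*a + 8)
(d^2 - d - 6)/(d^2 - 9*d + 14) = (d^2 - d - 6)/(d^2 - 9*d + 14)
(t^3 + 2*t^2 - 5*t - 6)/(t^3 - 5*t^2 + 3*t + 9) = (t^2 + t - 6)/(t^2 - 6*t + 9)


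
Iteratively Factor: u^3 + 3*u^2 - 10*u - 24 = (u + 2)*(u^2 + u - 12) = (u - 3)*(u + 2)*(u + 4)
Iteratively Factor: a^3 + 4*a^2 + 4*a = (a + 2)*(a^2 + 2*a) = a*(a + 2)*(a + 2)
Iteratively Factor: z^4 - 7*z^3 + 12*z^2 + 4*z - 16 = (z - 2)*(z^3 - 5*z^2 + 2*z + 8) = (z - 2)^2*(z^2 - 3*z - 4) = (z - 2)^2*(z + 1)*(z - 4)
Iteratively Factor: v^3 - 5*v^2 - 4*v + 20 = (v + 2)*(v^2 - 7*v + 10) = (v - 2)*(v + 2)*(v - 5)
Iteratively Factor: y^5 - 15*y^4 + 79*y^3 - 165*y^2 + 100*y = (y - 5)*(y^4 - 10*y^3 + 29*y^2 - 20*y) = (y - 5)^2*(y^3 - 5*y^2 + 4*y) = y*(y - 5)^2*(y^2 - 5*y + 4) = y*(y - 5)^2*(y - 1)*(y - 4)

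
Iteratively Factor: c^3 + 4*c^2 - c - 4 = (c - 1)*(c^2 + 5*c + 4) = (c - 1)*(c + 1)*(c + 4)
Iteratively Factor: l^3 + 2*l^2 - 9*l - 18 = (l - 3)*(l^2 + 5*l + 6) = (l - 3)*(l + 2)*(l + 3)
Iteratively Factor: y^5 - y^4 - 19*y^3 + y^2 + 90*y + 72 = (y - 4)*(y^4 + 3*y^3 - 7*y^2 - 27*y - 18) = (y - 4)*(y + 2)*(y^3 + y^2 - 9*y - 9) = (y - 4)*(y + 1)*(y + 2)*(y^2 - 9) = (y - 4)*(y - 3)*(y + 1)*(y + 2)*(y + 3)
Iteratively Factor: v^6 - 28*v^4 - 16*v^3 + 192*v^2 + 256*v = (v - 4)*(v^5 + 4*v^4 - 12*v^3 - 64*v^2 - 64*v) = v*(v - 4)*(v^4 + 4*v^3 - 12*v^2 - 64*v - 64) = v*(v - 4)*(v + 4)*(v^3 - 12*v - 16) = v*(v - 4)^2*(v + 4)*(v^2 + 4*v + 4) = v*(v - 4)^2*(v + 2)*(v + 4)*(v + 2)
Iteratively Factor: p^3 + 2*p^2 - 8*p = (p)*(p^2 + 2*p - 8) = p*(p - 2)*(p + 4)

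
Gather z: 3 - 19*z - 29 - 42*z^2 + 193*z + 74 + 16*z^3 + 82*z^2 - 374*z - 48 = 16*z^3 + 40*z^2 - 200*z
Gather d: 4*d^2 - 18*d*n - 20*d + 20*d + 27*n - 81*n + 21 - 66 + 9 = 4*d^2 - 18*d*n - 54*n - 36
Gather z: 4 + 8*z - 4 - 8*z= 0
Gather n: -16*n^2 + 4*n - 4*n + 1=1 - 16*n^2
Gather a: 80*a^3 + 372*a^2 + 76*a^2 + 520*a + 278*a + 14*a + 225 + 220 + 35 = 80*a^3 + 448*a^2 + 812*a + 480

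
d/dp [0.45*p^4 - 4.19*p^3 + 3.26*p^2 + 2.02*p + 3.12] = 1.8*p^3 - 12.57*p^2 + 6.52*p + 2.02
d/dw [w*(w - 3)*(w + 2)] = 3*w^2 - 2*w - 6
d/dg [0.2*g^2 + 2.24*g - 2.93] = 0.4*g + 2.24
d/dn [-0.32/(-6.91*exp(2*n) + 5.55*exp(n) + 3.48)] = (1.776 - 4.4224*exp(n))*exp(n)/(-6.91*exp(2*n) + 5.55*exp(n) + 3.48)^2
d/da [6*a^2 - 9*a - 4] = 12*a - 9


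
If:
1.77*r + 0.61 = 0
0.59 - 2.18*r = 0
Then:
No Solution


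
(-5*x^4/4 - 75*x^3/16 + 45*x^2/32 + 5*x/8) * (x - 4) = -5*x^5/4 + 5*x^4/16 + 645*x^3/32 - 5*x^2 - 5*x/2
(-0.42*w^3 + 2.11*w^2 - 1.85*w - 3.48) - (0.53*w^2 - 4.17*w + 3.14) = -0.42*w^3 + 1.58*w^2 + 2.32*w - 6.62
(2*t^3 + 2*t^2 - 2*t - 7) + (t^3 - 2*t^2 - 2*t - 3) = 3*t^3 - 4*t - 10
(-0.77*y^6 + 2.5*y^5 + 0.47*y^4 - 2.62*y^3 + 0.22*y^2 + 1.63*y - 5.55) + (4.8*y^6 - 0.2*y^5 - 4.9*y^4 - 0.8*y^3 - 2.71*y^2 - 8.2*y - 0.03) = 4.03*y^6 + 2.3*y^5 - 4.43*y^4 - 3.42*y^3 - 2.49*y^2 - 6.57*y - 5.58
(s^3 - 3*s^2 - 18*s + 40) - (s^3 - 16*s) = -3*s^2 - 2*s + 40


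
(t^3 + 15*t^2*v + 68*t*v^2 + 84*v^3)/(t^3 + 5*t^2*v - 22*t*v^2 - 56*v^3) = (t + 6*v)/(t - 4*v)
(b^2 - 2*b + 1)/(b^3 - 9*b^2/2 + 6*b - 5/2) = 2/(2*b - 5)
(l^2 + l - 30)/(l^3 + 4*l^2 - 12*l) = (l - 5)/(l*(l - 2))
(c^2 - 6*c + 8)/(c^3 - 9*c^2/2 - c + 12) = 2/(2*c + 3)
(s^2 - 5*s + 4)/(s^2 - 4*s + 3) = (s - 4)/(s - 3)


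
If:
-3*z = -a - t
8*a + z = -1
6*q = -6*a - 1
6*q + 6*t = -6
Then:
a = -1/12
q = -1/12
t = -11/12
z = -1/3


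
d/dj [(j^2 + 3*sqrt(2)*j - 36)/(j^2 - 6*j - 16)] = (-6*j^2 - 3*sqrt(2)*j^2 + 40*j - 216 - 48*sqrt(2))/(j^4 - 12*j^3 + 4*j^2 + 192*j + 256)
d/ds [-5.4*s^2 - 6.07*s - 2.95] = -10.8*s - 6.07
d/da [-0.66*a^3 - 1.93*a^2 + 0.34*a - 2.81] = -1.98*a^2 - 3.86*a + 0.34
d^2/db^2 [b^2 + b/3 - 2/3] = 2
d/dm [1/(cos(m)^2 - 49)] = 2*sin(m)*cos(m)/(cos(m)^2 - 49)^2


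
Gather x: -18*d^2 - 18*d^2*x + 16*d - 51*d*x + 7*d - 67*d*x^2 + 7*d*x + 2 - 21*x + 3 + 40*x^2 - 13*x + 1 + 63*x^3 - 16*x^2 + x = -18*d^2 + 23*d + 63*x^3 + x^2*(24 - 67*d) + x*(-18*d^2 - 44*d - 33) + 6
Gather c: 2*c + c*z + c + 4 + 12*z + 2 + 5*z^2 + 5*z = c*(z + 3) + 5*z^2 + 17*z + 6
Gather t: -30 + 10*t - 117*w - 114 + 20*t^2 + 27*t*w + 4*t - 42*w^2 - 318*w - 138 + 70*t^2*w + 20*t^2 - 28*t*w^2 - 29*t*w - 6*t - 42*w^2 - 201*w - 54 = t^2*(70*w + 40) + t*(-28*w^2 - 2*w + 8) - 84*w^2 - 636*w - 336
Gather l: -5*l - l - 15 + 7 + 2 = -6*l - 6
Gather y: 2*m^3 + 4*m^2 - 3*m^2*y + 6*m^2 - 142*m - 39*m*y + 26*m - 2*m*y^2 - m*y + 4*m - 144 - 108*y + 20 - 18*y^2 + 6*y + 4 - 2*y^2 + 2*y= 2*m^3 + 10*m^2 - 112*m + y^2*(-2*m - 20) + y*(-3*m^2 - 40*m - 100) - 120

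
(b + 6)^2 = b^2 + 12*b + 36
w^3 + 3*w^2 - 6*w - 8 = (w - 2)*(w + 1)*(w + 4)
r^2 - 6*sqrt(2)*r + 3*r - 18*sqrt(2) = (r + 3)*(r - 6*sqrt(2))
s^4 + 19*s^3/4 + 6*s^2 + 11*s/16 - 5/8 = (s - 1/4)*(s + 1/2)*(s + 2)*(s + 5/2)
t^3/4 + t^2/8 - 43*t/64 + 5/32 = (t/4 + 1/2)*(t - 5/4)*(t - 1/4)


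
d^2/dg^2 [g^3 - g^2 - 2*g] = 6*g - 2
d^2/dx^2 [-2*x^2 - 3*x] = -4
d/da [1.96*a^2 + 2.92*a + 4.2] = 3.92*a + 2.92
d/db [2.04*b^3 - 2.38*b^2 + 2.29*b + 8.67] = 6.12*b^2 - 4.76*b + 2.29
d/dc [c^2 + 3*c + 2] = 2*c + 3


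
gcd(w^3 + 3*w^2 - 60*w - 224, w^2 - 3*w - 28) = w + 4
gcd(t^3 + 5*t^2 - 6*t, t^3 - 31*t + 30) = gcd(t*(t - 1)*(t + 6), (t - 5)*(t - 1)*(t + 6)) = t^2 + 5*t - 6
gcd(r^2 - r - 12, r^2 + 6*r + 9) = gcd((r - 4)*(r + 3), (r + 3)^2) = r + 3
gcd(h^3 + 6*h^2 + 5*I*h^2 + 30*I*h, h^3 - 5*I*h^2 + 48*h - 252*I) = 1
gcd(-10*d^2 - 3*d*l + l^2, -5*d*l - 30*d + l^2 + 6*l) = 5*d - l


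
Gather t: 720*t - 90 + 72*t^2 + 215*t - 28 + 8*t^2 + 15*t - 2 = 80*t^2 + 950*t - 120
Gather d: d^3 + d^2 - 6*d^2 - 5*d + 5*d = d^3 - 5*d^2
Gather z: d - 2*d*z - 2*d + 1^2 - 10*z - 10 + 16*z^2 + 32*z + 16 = -d + 16*z^2 + z*(22 - 2*d) + 7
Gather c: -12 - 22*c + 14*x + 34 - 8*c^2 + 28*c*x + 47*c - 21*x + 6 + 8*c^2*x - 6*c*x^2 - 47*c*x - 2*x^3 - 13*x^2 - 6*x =c^2*(8*x - 8) + c*(-6*x^2 - 19*x + 25) - 2*x^3 - 13*x^2 - 13*x + 28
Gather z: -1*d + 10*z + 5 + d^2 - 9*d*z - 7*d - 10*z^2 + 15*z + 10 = d^2 - 8*d - 10*z^2 + z*(25 - 9*d) + 15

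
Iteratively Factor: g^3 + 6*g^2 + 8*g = (g + 2)*(g^2 + 4*g) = (g + 2)*(g + 4)*(g)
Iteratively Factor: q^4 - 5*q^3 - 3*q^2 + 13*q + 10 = (q - 5)*(q^3 - 3*q - 2) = (q - 5)*(q - 2)*(q^2 + 2*q + 1) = (q - 5)*(q - 2)*(q + 1)*(q + 1)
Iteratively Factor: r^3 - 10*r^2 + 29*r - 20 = (r - 1)*(r^2 - 9*r + 20) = (r - 5)*(r - 1)*(r - 4)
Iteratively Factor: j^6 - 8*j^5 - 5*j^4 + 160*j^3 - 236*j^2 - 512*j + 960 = (j + 2)*(j^5 - 10*j^4 + 15*j^3 + 130*j^2 - 496*j + 480) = (j - 3)*(j + 2)*(j^4 - 7*j^3 - 6*j^2 + 112*j - 160) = (j - 5)*(j - 3)*(j + 2)*(j^3 - 2*j^2 - 16*j + 32) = (j - 5)*(j - 3)*(j - 2)*(j + 2)*(j^2 - 16) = (j - 5)*(j - 3)*(j - 2)*(j + 2)*(j + 4)*(j - 4)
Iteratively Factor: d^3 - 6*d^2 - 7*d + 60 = (d + 3)*(d^2 - 9*d + 20) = (d - 5)*(d + 3)*(d - 4)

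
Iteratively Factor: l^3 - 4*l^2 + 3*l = (l)*(l^2 - 4*l + 3) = l*(l - 1)*(l - 3)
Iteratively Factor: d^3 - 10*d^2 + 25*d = (d)*(d^2 - 10*d + 25) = d*(d - 5)*(d - 5)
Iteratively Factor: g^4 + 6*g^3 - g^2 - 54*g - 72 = (g + 2)*(g^3 + 4*g^2 - 9*g - 36) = (g + 2)*(g + 4)*(g^2 - 9) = (g - 3)*(g + 2)*(g + 4)*(g + 3)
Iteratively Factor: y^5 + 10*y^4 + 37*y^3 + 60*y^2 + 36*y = (y)*(y^4 + 10*y^3 + 37*y^2 + 60*y + 36) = y*(y + 2)*(y^3 + 8*y^2 + 21*y + 18) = y*(y + 2)^2*(y^2 + 6*y + 9) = y*(y + 2)^2*(y + 3)*(y + 3)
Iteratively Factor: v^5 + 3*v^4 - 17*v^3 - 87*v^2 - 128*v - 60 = (v - 5)*(v^4 + 8*v^3 + 23*v^2 + 28*v + 12) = (v - 5)*(v + 2)*(v^3 + 6*v^2 + 11*v + 6) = (v - 5)*(v + 2)*(v + 3)*(v^2 + 3*v + 2) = (v - 5)*(v + 1)*(v + 2)*(v + 3)*(v + 2)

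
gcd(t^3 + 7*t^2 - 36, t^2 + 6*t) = t + 6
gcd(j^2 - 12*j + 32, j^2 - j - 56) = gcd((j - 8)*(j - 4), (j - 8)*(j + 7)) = j - 8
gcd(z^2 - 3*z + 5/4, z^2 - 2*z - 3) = 1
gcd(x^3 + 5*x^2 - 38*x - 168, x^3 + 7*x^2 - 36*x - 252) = x^2 + x - 42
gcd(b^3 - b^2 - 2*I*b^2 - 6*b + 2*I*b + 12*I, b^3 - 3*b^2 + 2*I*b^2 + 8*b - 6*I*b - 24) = b^2 + b*(-3 - 2*I) + 6*I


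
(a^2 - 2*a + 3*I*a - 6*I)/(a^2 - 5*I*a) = (a^2 + a*(-2 + 3*I) - 6*I)/(a*(a - 5*I))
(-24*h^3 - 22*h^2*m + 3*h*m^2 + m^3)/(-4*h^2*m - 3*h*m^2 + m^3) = (6*h + m)/m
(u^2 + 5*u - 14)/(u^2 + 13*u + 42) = (u - 2)/(u + 6)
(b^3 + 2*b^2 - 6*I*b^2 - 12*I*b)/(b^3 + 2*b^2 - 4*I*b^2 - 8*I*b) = (b - 6*I)/(b - 4*I)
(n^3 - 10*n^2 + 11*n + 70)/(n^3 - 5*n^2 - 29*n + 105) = (n^2 - 3*n - 10)/(n^2 + 2*n - 15)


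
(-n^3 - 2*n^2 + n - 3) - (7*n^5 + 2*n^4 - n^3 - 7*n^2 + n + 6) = -7*n^5 - 2*n^4 + 5*n^2 - 9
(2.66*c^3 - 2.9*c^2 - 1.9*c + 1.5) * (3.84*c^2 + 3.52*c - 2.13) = 10.2144*c^5 - 1.7728*c^4 - 23.1698*c^3 + 5.249*c^2 + 9.327*c - 3.195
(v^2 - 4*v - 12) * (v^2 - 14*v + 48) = v^4 - 18*v^3 + 92*v^2 - 24*v - 576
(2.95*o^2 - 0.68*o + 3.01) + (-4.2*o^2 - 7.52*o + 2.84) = -1.25*o^2 - 8.2*o + 5.85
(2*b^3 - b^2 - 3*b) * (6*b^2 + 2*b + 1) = 12*b^5 - 2*b^4 - 18*b^3 - 7*b^2 - 3*b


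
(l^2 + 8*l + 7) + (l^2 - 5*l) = 2*l^2 + 3*l + 7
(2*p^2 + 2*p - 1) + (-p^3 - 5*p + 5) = -p^3 + 2*p^2 - 3*p + 4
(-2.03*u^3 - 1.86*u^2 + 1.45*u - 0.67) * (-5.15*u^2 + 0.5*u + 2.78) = 10.4545*u^5 + 8.564*u^4 - 14.0409*u^3 - 0.9953*u^2 + 3.696*u - 1.8626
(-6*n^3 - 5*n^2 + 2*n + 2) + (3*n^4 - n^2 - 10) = 3*n^4 - 6*n^3 - 6*n^2 + 2*n - 8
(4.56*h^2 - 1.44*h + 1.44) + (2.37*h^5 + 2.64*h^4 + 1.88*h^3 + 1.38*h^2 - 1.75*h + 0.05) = 2.37*h^5 + 2.64*h^4 + 1.88*h^3 + 5.94*h^2 - 3.19*h + 1.49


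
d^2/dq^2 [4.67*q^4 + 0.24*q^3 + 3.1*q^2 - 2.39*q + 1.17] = 56.04*q^2 + 1.44*q + 6.2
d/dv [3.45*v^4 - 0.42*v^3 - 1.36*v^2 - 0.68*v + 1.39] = 13.8*v^3 - 1.26*v^2 - 2.72*v - 0.68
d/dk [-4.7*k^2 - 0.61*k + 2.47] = -9.4*k - 0.61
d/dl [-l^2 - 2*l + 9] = -2*l - 2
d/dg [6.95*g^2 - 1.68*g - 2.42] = 13.9*g - 1.68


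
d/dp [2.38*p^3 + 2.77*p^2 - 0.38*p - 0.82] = 7.14*p^2 + 5.54*p - 0.38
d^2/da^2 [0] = 0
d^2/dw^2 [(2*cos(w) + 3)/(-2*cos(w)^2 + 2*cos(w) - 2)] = (-18*sin(w)^4*cos(w) - 14*sin(w)^4 + 3*sin(w)^2 - 61*cos(w)/4 + 9*cos(3*w)/4 + cos(5*w) + 15)/(2*(sin(w)^2 + cos(w) - 2)^3)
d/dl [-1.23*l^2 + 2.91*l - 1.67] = 2.91 - 2.46*l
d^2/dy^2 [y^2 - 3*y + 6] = 2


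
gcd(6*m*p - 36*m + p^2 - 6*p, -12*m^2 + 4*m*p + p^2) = 6*m + p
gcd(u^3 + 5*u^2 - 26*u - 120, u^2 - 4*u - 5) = u - 5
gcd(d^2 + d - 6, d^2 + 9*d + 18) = d + 3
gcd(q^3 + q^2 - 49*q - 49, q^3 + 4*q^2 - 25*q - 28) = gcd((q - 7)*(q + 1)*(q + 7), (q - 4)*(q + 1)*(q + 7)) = q^2 + 8*q + 7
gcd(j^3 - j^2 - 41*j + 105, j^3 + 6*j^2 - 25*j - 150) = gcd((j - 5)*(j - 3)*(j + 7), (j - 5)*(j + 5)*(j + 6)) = j - 5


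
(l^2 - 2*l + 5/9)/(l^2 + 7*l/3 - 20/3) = (l - 1/3)/(l + 4)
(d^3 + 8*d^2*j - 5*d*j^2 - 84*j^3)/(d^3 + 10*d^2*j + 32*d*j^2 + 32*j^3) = (d^2 + 4*d*j - 21*j^2)/(d^2 + 6*d*j + 8*j^2)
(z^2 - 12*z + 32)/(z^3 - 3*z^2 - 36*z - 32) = (z - 4)/(z^2 + 5*z + 4)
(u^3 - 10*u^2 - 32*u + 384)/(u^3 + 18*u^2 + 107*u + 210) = (u^2 - 16*u + 64)/(u^2 + 12*u + 35)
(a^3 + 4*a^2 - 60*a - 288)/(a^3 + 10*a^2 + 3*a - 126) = (a^2 - 2*a - 48)/(a^2 + 4*a - 21)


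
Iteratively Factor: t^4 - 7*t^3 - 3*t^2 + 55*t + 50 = (t - 5)*(t^3 - 2*t^2 - 13*t - 10) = (t - 5)*(t + 2)*(t^2 - 4*t - 5) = (t - 5)^2*(t + 2)*(t + 1)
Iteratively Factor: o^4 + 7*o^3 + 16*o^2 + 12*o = (o + 3)*(o^3 + 4*o^2 + 4*o) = o*(o + 3)*(o^2 + 4*o + 4) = o*(o + 2)*(o + 3)*(o + 2)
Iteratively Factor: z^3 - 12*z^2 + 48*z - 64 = (z - 4)*(z^2 - 8*z + 16) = (z - 4)^2*(z - 4)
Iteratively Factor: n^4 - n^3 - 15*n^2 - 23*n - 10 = (n + 2)*(n^3 - 3*n^2 - 9*n - 5) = (n - 5)*(n + 2)*(n^2 + 2*n + 1) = (n - 5)*(n + 1)*(n + 2)*(n + 1)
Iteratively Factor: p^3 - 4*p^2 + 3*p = (p)*(p^2 - 4*p + 3) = p*(p - 3)*(p - 1)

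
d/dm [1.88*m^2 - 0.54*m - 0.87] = 3.76*m - 0.54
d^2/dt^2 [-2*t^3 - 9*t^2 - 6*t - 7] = -12*t - 18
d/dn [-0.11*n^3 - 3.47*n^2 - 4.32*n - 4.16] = -0.33*n^2 - 6.94*n - 4.32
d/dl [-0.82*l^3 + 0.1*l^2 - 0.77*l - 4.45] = -2.46*l^2 + 0.2*l - 0.77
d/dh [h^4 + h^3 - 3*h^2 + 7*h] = 4*h^3 + 3*h^2 - 6*h + 7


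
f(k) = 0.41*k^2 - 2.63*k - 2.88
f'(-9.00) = -10.01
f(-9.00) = 54.00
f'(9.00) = 4.75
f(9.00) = 6.66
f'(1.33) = -1.54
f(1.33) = -5.65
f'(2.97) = -0.19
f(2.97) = -7.07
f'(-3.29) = -5.33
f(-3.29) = 10.21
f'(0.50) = -2.22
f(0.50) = -4.09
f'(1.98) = -1.01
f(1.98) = -6.48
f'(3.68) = 0.39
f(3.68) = -7.01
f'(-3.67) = -5.64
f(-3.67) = 12.29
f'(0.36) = -2.33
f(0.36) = -3.77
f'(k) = 0.82*k - 2.63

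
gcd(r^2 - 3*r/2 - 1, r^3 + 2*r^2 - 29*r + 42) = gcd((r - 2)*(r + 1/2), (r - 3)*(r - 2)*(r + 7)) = r - 2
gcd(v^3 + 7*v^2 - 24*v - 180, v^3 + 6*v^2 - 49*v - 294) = v + 6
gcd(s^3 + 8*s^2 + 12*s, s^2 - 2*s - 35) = 1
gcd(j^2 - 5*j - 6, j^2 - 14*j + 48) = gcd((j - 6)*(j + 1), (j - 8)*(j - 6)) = j - 6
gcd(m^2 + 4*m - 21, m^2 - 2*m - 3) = m - 3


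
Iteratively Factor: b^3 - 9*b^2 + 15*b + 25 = (b - 5)*(b^2 - 4*b - 5) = (b - 5)^2*(b + 1)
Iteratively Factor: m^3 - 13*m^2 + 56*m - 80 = (m - 5)*(m^2 - 8*m + 16) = (m - 5)*(m - 4)*(m - 4)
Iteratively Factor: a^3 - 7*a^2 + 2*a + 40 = (a - 5)*(a^2 - 2*a - 8) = (a - 5)*(a - 4)*(a + 2)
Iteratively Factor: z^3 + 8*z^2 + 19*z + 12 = (z + 3)*(z^2 + 5*z + 4) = (z + 3)*(z + 4)*(z + 1)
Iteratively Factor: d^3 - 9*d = (d)*(d^2 - 9) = d*(d - 3)*(d + 3)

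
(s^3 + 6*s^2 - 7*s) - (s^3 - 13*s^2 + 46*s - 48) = 19*s^2 - 53*s + 48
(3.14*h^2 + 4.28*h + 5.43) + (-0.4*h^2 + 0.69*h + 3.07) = 2.74*h^2 + 4.97*h + 8.5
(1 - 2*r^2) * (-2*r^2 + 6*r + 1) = 4*r^4 - 12*r^3 - 4*r^2 + 6*r + 1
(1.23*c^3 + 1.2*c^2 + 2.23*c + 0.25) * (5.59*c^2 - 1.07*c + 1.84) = 6.8757*c^5 + 5.3919*c^4 + 13.4449*c^3 + 1.2194*c^2 + 3.8357*c + 0.46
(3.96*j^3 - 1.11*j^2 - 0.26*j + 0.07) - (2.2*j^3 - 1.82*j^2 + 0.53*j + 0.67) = 1.76*j^3 + 0.71*j^2 - 0.79*j - 0.6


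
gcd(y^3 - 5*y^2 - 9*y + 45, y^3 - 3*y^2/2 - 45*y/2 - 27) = y + 3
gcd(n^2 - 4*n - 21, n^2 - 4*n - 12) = 1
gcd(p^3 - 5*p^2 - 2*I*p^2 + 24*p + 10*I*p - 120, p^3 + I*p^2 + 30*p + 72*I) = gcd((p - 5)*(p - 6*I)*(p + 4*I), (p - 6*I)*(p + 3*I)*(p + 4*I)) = p^2 - 2*I*p + 24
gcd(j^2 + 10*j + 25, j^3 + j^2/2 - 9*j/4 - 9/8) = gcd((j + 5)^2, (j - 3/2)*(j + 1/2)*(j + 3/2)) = 1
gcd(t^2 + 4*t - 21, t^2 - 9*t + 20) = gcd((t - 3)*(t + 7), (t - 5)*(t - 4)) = 1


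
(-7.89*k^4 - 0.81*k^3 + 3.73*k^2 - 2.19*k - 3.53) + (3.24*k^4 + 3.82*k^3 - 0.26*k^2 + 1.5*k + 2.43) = -4.65*k^4 + 3.01*k^3 + 3.47*k^2 - 0.69*k - 1.1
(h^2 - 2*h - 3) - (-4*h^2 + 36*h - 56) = 5*h^2 - 38*h + 53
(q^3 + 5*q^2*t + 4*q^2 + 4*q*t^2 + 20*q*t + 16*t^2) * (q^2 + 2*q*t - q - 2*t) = q^5 + 7*q^4*t + 3*q^4 + 14*q^3*t^2 + 21*q^3*t - 4*q^3 + 8*q^2*t^3 + 42*q^2*t^2 - 28*q^2*t + 24*q*t^3 - 56*q*t^2 - 32*t^3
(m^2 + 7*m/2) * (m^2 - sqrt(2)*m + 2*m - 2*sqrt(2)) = m^4 - sqrt(2)*m^3 + 11*m^3/2 - 11*sqrt(2)*m^2/2 + 7*m^2 - 7*sqrt(2)*m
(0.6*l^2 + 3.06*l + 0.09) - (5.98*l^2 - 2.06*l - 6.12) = -5.38*l^2 + 5.12*l + 6.21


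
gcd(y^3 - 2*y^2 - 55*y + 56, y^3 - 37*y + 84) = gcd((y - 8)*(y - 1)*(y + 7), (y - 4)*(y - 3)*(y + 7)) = y + 7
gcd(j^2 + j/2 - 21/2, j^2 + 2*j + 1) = 1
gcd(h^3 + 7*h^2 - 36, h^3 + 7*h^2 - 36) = h^3 + 7*h^2 - 36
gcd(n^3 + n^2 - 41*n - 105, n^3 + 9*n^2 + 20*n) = n + 5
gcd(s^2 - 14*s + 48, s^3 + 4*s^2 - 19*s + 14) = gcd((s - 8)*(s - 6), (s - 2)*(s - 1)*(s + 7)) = 1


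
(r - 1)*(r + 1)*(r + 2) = r^3 + 2*r^2 - r - 2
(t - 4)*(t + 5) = t^2 + t - 20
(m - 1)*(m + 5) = m^2 + 4*m - 5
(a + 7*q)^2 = a^2 + 14*a*q + 49*q^2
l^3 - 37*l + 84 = (l - 4)*(l - 3)*(l + 7)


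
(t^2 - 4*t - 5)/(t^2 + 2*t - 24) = (t^2 - 4*t - 5)/(t^2 + 2*t - 24)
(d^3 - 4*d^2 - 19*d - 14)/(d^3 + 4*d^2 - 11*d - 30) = (d^2 - 6*d - 7)/(d^2 + 2*d - 15)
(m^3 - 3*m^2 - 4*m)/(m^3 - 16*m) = (m + 1)/(m + 4)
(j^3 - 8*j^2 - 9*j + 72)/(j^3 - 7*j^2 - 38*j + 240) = (j^2 - 9)/(j^2 + j - 30)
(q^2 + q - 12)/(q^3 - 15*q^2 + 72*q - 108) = (q + 4)/(q^2 - 12*q + 36)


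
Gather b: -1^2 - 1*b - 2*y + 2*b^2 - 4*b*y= 2*b^2 + b*(-4*y - 1) - 2*y - 1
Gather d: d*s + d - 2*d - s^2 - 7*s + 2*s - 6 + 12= d*(s - 1) - s^2 - 5*s + 6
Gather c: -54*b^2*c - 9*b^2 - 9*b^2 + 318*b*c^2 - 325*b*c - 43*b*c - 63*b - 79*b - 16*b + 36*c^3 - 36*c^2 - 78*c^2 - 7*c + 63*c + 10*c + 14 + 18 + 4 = -18*b^2 - 158*b + 36*c^3 + c^2*(318*b - 114) + c*(-54*b^2 - 368*b + 66) + 36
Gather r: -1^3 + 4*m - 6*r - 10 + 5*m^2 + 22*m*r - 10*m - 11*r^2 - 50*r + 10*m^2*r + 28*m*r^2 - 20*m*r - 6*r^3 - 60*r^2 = 5*m^2 - 6*m - 6*r^3 + r^2*(28*m - 71) + r*(10*m^2 + 2*m - 56) - 11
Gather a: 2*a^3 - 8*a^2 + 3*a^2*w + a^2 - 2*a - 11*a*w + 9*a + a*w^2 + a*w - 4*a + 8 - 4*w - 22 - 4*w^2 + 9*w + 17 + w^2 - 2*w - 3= 2*a^3 + a^2*(3*w - 7) + a*(w^2 - 10*w + 3) - 3*w^2 + 3*w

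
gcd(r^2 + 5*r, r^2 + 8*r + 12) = 1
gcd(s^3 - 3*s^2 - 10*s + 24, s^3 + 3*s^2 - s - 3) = s + 3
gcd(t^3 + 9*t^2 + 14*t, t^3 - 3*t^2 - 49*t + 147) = t + 7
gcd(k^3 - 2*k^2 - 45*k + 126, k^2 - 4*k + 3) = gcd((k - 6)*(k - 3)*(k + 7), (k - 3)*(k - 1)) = k - 3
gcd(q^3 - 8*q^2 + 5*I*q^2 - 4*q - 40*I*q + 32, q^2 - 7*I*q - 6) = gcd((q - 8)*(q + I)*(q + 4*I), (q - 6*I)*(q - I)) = 1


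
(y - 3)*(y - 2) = y^2 - 5*y + 6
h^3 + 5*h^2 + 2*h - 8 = (h - 1)*(h + 2)*(h + 4)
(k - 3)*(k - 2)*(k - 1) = k^3 - 6*k^2 + 11*k - 6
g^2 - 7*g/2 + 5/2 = (g - 5/2)*(g - 1)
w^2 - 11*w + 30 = (w - 6)*(w - 5)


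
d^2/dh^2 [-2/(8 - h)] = 4/(h - 8)^3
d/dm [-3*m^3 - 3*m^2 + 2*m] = -9*m^2 - 6*m + 2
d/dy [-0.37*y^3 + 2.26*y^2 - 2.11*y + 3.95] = -1.11*y^2 + 4.52*y - 2.11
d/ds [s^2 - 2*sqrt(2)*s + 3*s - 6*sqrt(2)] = 2*s - 2*sqrt(2) + 3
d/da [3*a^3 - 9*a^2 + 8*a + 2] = 9*a^2 - 18*a + 8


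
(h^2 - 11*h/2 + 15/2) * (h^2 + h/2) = h^4 - 5*h^3 + 19*h^2/4 + 15*h/4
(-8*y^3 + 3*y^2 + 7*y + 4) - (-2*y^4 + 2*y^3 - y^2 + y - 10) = 2*y^4 - 10*y^3 + 4*y^2 + 6*y + 14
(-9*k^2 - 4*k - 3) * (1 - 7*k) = 63*k^3 + 19*k^2 + 17*k - 3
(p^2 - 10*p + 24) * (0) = 0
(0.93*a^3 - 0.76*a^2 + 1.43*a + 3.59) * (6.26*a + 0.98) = 5.8218*a^4 - 3.8462*a^3 + 8.207*a^2 + 23.8748*a + 3.5182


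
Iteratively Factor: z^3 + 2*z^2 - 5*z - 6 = (z + 1)*(z^2 + z - 6) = (z - 2)*(z + 1)*(z + 3)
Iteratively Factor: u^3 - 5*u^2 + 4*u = (u - 1)*(u^2 - 4*u) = (u - 4)*(u - 1)*(u)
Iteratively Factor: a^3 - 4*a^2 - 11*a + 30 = (a - 2)*(a^2 - 2*a - 15) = (a - 5)*(a - 2)*(a + 3)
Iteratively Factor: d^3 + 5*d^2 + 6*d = (d + 2)*(d^2 + 3*d) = d*(d + 2)*(d + 3)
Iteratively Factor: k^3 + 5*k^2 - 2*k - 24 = (k - 2)*(k^2 + 7*k + 12) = (k - 2)*(k + 4)*(k + 3)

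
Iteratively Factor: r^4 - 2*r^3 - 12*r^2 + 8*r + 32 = (r + 2)*(r^3 - 4*r^2 - 4*r + 16) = (r - 4)*(r + 2)*(r^2 - 4) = (r - 4)*(r + 2)^2*(r - 2)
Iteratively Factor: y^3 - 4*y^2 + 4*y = (y - 2)*(y^2 - 2*y) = y*(y - 2)*(y - 2)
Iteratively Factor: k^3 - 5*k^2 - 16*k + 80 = (k - 4)*(k^2 - k - 20) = (k - 4)*(k + 4)*(k - 5)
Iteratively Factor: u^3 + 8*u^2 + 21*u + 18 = (u + 2)*(u^2 + 6*u + 9) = (u + 2)*(u + 3)*(u + 3)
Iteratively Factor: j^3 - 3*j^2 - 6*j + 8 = (j - 1)*(j^2 - 2*j - 8) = (j - 4)*(j - 1)*(j + 2)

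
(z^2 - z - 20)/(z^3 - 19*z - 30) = (z + 4)/(z^2 + 5*z + 6)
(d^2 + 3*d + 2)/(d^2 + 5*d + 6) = (d + 1)/(d + 3)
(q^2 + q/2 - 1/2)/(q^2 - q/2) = (q + 1)/q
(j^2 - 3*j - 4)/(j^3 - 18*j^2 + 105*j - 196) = (j + 1)/(j^2 - 14*j + 49)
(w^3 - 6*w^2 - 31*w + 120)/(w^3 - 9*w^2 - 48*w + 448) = (w^2 + 2*w - 15)/(w^2 - w - 56)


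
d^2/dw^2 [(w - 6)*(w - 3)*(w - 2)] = 6*w - 22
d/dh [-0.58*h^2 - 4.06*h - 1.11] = -1.16*h - 4.06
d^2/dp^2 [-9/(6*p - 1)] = -648/(6*p - 1)^3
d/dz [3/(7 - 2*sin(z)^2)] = 6*sin(2*z)/(cos(2*z) + 6)^2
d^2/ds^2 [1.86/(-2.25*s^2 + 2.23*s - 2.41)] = (18.8325*s^2 - 18.6651*s - 1.86*(4.5*s - 2.23)*(9.0*s - 4.46) + 20.1717)/(2.25*s^2 - 2.23*s + 2.41)^3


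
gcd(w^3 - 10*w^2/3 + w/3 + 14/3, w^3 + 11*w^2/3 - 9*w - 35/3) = w^2 - 4*w/3 - 7/3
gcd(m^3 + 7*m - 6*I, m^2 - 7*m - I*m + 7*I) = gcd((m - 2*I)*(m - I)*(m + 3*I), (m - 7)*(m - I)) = m - I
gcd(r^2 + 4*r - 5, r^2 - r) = r - 1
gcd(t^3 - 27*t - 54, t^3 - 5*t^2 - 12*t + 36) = t^2 - 3*t - 18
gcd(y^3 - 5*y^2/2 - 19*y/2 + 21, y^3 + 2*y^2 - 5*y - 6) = y^2 + y - 6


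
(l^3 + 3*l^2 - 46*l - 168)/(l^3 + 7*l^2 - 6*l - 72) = (l - 7)/(l - 3)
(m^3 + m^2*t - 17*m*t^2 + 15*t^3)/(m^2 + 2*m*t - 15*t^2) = m - t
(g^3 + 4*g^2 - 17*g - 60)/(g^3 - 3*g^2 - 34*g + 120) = (g^2 + 8*g + 15)/(g^2 + g - 30)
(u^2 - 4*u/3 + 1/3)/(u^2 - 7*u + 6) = (u - 1/3)/(u - 6)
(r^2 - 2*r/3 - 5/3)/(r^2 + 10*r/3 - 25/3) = (r + 1)/(r + 5)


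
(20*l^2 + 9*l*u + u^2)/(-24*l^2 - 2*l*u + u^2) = (5*l + u)/(-6*l + u)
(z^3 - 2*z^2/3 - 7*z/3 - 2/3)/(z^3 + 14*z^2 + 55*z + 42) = (3*z^2 - 5*z - 2)/(3*(z^2 + 13*z + 42))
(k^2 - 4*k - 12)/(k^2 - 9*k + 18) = (k + 2)/(k - 3)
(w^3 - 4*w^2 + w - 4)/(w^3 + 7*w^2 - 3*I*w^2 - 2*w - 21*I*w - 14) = (w^2 + w*(-4 + I) - 4*I)/(w^2 + w*(7 - 2*I) - 14*I)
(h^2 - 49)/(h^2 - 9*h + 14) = (h + 7)/(h - 2)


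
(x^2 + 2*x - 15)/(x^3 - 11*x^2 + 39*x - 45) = (x + 5)/(x^2 - 8*x + 15)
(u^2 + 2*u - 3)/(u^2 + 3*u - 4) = (u + 3)/(u + 4)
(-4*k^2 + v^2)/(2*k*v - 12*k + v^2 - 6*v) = (-2*k + v)/(v - 6)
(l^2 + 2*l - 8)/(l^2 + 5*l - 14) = (l + 4)/(l + 7)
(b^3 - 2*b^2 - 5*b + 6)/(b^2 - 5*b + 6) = (b^2 + b - 2)/(b - 2)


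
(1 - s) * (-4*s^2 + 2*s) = 4*s^3 - 6*s^2 + 2*s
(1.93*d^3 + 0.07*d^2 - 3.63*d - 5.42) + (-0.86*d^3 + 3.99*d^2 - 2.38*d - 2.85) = 1.07*d^3 + 4.06*d^2 - 6.01*d - 8.27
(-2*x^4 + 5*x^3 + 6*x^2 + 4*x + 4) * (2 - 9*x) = 18*x^5 - 49*x^4 - 44*x^3 - 24*x^2 - 28*x + 8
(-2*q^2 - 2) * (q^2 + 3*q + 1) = -2*q^4 - 6*q^3 - 4*q^2 - 6*q - 2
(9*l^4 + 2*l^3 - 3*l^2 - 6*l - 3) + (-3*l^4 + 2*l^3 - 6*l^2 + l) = 6*l^4 + 4*l^3 - 9*l^2 - 5*l - 3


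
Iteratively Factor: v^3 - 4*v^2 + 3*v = (v - 1)*(v^2 - 3*v) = (v - 3)*(v - 1)*(v)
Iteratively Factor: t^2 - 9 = (t + 3)*(t - 3)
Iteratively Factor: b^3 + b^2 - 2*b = (b - 1)*(b^2 + 2*b) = (b - 1)*(b + 2)*(b)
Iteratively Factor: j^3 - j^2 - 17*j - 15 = (j + 1)*(j^2 - 2*j - 15) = (j + 1)*(j + 3)*(j - 5)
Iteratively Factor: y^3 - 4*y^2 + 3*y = (y)*(y^2 - 4*y + 3) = y*(y - 1)*(y - 3)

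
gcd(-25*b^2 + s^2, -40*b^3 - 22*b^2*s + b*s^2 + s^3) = -5*b + s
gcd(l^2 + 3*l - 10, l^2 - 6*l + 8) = l - 2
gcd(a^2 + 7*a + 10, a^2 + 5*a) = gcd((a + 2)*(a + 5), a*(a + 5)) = a + 5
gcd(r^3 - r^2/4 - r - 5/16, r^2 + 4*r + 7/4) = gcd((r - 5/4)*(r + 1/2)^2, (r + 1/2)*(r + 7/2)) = r + 1/2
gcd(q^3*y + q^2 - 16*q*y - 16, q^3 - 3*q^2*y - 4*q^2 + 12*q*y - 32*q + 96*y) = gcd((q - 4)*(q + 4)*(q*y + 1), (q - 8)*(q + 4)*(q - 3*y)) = q + 4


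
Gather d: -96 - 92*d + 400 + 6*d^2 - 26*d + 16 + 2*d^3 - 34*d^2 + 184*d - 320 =2*d^3 - 28*d^2 + 66*d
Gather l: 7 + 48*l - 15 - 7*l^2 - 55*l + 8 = -7*l^2 - 7*l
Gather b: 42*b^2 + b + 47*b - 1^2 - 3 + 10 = 42*b^2 + 48*b + 6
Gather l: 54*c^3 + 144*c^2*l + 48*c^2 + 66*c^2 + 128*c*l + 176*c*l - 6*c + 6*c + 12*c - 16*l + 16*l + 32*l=54*c^3 + 114*c^2 + 12*c + l*(144*c^2 + 304*c + 32)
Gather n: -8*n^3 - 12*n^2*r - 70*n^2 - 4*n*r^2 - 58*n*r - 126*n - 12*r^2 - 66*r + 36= -8*n^3 + n^2*(-12*r - 70) + n*(-4*r^2 - 58*r - 126) - 12*r^2 - 66*r + 36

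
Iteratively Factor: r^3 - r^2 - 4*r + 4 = (r - 1)*(r^2 - 4) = (r - 2)*(r - 1)*(r + 2)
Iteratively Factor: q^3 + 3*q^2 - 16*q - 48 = (q - 4)*(q^2 + 7*q + 12) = (q - 4)*(q + 4)*(q + 3)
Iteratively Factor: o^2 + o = (o + 1)*(o)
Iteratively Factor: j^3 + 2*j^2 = (j + 2)*(j^2) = j*(j + 2)*(j)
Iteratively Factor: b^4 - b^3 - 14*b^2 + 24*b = (b - 2)*(b^3 + b^2 - 12*b) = (b - 2)*(b + 4)*(b^2 - 3*b) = (b - 3)*(b - 2)*(b + 4)*(b)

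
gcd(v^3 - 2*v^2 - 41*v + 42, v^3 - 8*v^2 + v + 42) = v - 7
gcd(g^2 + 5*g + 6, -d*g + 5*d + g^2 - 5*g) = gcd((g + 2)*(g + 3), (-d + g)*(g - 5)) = 1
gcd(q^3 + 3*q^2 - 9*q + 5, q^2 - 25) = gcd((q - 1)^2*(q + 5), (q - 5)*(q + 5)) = q + 5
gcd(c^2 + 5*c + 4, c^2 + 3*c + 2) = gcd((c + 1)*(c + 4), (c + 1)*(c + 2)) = c + 1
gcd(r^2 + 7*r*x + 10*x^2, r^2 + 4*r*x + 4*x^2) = r + 2*x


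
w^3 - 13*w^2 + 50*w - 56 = (w - 7)*(w - 4)*(w - 2)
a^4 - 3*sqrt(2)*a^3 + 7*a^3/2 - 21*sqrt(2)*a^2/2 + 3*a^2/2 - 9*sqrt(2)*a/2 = a*(a + 1/2)*(a + 3)*(a - 3*sqrt(2))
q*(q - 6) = q^2 - 6*q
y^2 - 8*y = y*(y - 8)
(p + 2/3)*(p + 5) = p^2 + 17*p/3 + 10/3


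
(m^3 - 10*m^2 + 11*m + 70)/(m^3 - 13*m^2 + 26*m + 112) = (m - 5)/(m - 8)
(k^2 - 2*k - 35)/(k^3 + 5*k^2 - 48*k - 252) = (k + 5)/(k^2 + 12*k + 36)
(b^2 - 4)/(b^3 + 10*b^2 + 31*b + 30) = (b - 2)/(b^2 + 8*b + 15)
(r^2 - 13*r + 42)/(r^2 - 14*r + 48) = (r - 7)/(r - 8)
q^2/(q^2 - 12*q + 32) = q^2/(q^2 - 12*q + 32)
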